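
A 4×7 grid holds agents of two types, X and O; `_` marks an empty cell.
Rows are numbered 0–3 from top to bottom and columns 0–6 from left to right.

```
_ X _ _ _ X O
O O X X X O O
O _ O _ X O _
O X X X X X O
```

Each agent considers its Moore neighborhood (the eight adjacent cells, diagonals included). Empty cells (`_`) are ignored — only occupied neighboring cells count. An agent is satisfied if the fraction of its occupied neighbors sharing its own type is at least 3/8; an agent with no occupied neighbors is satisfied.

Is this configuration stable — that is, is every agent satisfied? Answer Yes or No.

(0,1)X 1/3 ✗
(0,5)X 1/4 ✗
(0,6)O 2/3 ✓
(1,0)O 2/3 ✓
(1,1)O 3/5 ✓
(1,2)X 2/4 ✓
(1,3)X 3/4 ✓
(1,4)X 3/5 ✓
(1,5)O 3/6 ✓
(1,6)O 3/4 ✓
(2,0)O 3/4 ✓
(2,2)O 1/6 ✗
(2,4)X 5/7 ✓
(2,5)O 3/7 ✓
(3,0)O 1/2 ✓
(3,1)X 1/4 ✗
(3,2)X 2/3 ✓
(3,3)X 3/4 ✓
(3,4)X 3/4 ✓
(3,5)X 2/4 ✓
(3,6)O 1/2 ✓
For instance (0,1) has only 1/3 same-type neighbors, below 3/8.

No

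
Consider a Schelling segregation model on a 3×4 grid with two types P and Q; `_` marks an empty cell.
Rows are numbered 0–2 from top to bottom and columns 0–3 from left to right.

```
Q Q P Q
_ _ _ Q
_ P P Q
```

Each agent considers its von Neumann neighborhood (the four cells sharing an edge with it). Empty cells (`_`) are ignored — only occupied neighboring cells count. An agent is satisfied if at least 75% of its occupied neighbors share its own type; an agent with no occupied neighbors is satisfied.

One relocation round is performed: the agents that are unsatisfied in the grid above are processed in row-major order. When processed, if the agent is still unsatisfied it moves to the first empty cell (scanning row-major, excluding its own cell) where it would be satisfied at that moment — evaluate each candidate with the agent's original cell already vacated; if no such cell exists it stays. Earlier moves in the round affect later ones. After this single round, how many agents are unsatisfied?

4

Initially unsatisfied (in order): (0,1), (0,2), (0,3), (2,2), (2,3).
  (0,1) → (1,0).
  (0,2): no empty cell satisfies it; stays.
  (0,3): no empty cell satisfies it; stays.
  (2,2): no empty cell satisfies it; stays.
  (2,3): no empty cell satisfies it; stays.
Resulting grid:
Q _ P Q
Q _ _ Q
_ P P Q
Unsatisfied now: (0,2), (0,3), (2,2), (2,3).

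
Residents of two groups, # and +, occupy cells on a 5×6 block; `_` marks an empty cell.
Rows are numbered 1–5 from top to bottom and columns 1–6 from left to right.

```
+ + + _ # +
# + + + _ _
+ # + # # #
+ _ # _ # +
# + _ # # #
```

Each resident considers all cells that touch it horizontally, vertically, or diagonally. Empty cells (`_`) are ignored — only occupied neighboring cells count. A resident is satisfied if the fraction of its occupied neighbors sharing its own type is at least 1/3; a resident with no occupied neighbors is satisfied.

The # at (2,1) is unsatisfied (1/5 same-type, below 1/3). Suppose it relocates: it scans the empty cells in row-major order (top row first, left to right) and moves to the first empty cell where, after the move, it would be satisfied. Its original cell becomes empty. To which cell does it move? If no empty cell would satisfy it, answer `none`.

(2,5)

Vacating (2,1). Empty cells in order:
  (1,4): 1/4 same-type → still unsatisfied.
  (2,5): 4/6 same-type → satisfied — stop here.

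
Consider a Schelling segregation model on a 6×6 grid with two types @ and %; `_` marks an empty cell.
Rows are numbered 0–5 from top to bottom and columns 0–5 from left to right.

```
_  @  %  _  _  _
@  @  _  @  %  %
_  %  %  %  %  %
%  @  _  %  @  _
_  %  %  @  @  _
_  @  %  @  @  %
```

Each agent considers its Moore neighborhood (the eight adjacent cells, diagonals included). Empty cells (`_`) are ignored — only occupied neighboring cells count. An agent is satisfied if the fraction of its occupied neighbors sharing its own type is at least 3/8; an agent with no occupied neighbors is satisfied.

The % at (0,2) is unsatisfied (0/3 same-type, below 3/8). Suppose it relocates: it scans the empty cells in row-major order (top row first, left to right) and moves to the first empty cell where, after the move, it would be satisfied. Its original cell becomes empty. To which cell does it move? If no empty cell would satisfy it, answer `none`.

(0,3)

Vacating (0,2). Empty cells in order:
  (0,0): 0/3 same-type → still unsatisfied.
  (0,3): 1/2 same-type → satisfied — stop here.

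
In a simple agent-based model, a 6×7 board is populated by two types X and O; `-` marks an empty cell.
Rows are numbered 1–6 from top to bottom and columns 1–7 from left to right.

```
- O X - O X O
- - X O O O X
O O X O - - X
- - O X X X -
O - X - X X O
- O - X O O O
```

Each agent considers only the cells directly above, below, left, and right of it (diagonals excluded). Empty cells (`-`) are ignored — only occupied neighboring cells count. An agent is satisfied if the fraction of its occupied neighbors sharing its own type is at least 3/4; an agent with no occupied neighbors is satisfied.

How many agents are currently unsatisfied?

21

Row 1: (1,2)O 0/1 ✗ · (1,3)X 1/2 ✗ · (1,5)O 1/2 ✗ · (1,6)X 0/3 ✗ · (1,7)O 0/2 ✗
Row 2: (2,3)X 2/3 ✗ · (2,4)O 2/3 ✗ · (2,5)O 3/3 ✓ · (2,6)O 1/3 ✗ · (2,7)X 1/3 ✗
Row 3: (3,1)O 1/1 ✓ · (3,2)O 1/2 ✗ · (3,3)X 1/4 ✗ · (3,4)O 1/3 ✗ · (3,7)X 1/1 ✓
Row 4: (4,3)O 0/3 ✗ · (4,4)X 1/3 ✗ · (4,5)X 3/3 ✓ · (4,6)X 2/2 ✓
Row 5: (5,1)O 0/0 ✓ · (5,3)X 0/1 ✗ · (5,5)X 2/3 ✗ · (5,6)X 2/4 ✗ · (5,7)O 1/2 ✗
Row 6: (6,2)O 0/0 ✓ · (6,4)X 0/1 ✗ · (6,5)O 1/3 ✗ · (6,6)O 2/3 ✗ · (6,7)O 2/2 ✓
Unsatisfied: (1,2), (1,3), (1,5), (1,6), (1,7), (2,3), (2,4), (2,6), (2,7), (3,2), (3,3), (3,4), (4,3), (4,4), (5,3), (5,5), (5,6), (5,7), (6,4), (6,5), (6,6) — 21 in total.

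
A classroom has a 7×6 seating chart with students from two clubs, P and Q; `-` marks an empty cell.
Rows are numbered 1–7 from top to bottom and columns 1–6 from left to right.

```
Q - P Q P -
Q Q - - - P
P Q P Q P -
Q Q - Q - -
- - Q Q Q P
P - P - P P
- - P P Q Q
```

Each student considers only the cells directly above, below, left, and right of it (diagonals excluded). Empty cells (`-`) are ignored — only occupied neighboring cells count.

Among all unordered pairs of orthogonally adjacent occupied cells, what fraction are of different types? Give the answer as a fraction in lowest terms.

Scan each occupied cell's neighbors to the right and below so each pair is counted once.
Row 1: Q(1,1)–Q(2,1)= P(1,3)–Q(1,4)≠ Q(1,4)–P(1,5)≠  → 2/3 unlike.
Row 2: Q(2,1)–Q(2,2)= Q(2,1)–P(3,1)≠ Q(2,2)–Q(3,2)=  → 1/3 unlike.
Row 3: P(3,1)–Q(3,2)≠ P(3,1)–Q(4,1)≠ Q(3,2)–P(3,3)≠ Q(3,2)–Q(4,2)= P(3,3)–Q(3,4)≠ Q(3,4)–P(3,5)≠ Q(3,4)–Q(4,4)=  → 5/7 unlike.
Row 4: Q(4,1)–Q(4,2)= Q(4,4)–Q(5,4)=  → 0/2 unlike.
Row 5: Q(5,3)–Q(5,4)= Q(5,3)–P(6,3)≠ Q(5,4)–Q(5,5)= Q(5,5)–P(5,6)≠ Q(5,5)–P(6,5)≠ P(5,6)–P(6,6)=  → 3/6 unlike.
Row 6: P(6,3)–P(7,3)= P(6,5)–P(6,6)= P(6,5)–Q(7,5)≠ P(6,6)–Q(7,6)≠  → 2/4 unlike.
Row 7: P(7,3)–P(7,4)= P(7,4)–Q(7,5)≠ Q(7,5)–Q(7,6)=  → 1/3 unlike.
Total adjacent occupied pairs: 28; unlike-type pairs: 14.
14/28 reduces to 1/2.

1/2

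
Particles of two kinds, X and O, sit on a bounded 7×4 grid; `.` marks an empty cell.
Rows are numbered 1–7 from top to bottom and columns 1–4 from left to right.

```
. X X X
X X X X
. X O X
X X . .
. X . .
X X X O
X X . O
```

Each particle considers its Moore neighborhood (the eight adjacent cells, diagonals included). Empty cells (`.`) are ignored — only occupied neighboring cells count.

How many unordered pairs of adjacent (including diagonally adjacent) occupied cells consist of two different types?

8

Scan each occupied cell's neighbors to the right and below (and the two forward diagonals) so each pair is counted once.
From row 1: 0 unlike of 10 pairs (running 0/10).
From row 2: 3 unlike of 11 pairs (running 3/21).
From row 3: 3 unlike of 5 pairs (running 6/26).
From row 4: 0 unlike of 3 pairs (running 6/29).
From row 5: 0 unlike of 3 pairs (running 6/32).
From row 6: 2 unlike of 10 pairs (running 8/42).
From row 7: 0 unlike of 1 pairs (running 8/43).
Total adjacent occupied pairs: 43; unlike-type pairs: 8.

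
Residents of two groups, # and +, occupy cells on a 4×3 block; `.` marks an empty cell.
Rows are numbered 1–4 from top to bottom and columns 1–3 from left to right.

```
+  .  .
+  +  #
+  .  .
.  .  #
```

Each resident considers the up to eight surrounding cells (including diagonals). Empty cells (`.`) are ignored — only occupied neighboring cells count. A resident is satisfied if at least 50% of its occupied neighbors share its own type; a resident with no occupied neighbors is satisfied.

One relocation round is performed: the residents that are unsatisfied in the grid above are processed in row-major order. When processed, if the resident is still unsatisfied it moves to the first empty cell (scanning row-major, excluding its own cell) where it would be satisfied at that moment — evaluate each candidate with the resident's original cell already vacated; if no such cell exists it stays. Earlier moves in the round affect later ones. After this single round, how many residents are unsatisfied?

0

Initially unsatisfied (in order): (2,3).
  (2,3) → (3,3).
Resulting grid:
+ . .
+ + .
+ . #
. . #
All satisfied now.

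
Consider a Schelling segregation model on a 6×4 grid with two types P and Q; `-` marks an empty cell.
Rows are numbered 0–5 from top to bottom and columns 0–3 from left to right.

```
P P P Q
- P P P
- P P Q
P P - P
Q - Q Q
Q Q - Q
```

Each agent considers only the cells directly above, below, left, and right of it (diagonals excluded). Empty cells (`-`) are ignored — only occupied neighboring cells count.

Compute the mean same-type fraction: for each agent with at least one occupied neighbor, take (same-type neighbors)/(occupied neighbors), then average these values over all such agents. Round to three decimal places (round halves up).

0.702

Row 0: (0,0)P 1/1 · (0,1)P 3/3 · (0,2)P 2/3 · (0,3)Q 0/2
Row 1: (1,1)P 3/3 · (1,2)P 4/4 · (1,3)P 1/3
Row 2: (2,1)P 3/3 · (2,2)P 2/3 · (2,3)Q 0/3
Row 3: (3,0)P 1/2 · (3,1)P 2/2 · (3,3)P 0/2
Row 4: (4,0)Q 1/2 · (4,2)Q 1/1 · (4,3)Q 2/3
Row 5: (5,0)Q 2/2 · (5,1)Q 1/1 · (5,3)Q 1/1
Sum over 19 agents: 1/1 + 3/3 + 2/3 + 0/2 + 3/3 + 4/4 + 1/3 + 3/3 + 2/3 + 0/3 + 1/2 + 2/2 + 0/2 + 1/2 + 1/1 + 2/3 + 2/2 + 1/1 + 1/1 = 40/3; mean = 40/3 ÷ 19 = 40/57 = 0.701754… → 0.702.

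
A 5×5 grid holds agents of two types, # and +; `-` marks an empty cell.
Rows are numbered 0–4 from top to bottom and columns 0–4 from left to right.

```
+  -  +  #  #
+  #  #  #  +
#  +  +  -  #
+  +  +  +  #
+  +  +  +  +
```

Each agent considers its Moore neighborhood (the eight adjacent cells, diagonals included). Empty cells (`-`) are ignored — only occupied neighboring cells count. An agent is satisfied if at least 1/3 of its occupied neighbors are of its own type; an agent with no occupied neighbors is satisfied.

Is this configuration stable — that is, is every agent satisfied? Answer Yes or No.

Row 0: (0,0)+ 1/2 satisfied · (0,2)+ 0/4 not · (0,3)# 3/5 satisfied · (0,4)# 2/3 satisfied
Row 1: (1,0)+ 2/4 satisfied · (1,1)# 2/7 not · (1,2)# 3/6 satisfied · (1,3)# 4/7 satisfied · (1,4)+ 0/4 not
Row 2: (2,0)# 1/5 not · (2,1)+ 5/8 satisfied · (2,2)+ 4/7 satisfied · (2,4)# 2/4 satisfied
Row 3: (3,0)+ 4/5 satisfied · (3,1)+ 7/8 satisfied · (3,2)+ 7/7 satisfied · (3,3)+ 5/7 satisfied · (3,4)# 1/4 not
Row 4: (4,0)+ 3/3 satisfied · (4,1)+ 5/5 satisfied · (4,2)+ 5/5 satisfied · (4,3)+ 4/5 satisfied · (4,4)+ 2/3 satisfied
For instance (0,2) has only 0/4 same-type neighbors, below 1/3.

No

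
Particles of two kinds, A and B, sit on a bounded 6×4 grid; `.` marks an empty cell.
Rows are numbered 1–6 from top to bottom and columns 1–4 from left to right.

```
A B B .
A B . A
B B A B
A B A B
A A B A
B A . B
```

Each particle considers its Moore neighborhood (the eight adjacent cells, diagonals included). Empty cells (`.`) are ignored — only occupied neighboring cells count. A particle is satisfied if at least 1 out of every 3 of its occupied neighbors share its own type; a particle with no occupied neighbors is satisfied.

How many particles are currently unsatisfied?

Row 1: (1,1)A 1/3 ✓ · (1,2)B 2/4 ✓ · (1,3)B 2/3 ✓
Row 2: (2,1)A 1/5 ✗ · (2,2)B 4/7 ✓ · (2,4)A 1/3 ✓
Row 3: (3,1)B 3/5 ✓ · (3,2)B 3/7 ✓ · (3,3)A 2/7 ✗ · (3,4)B 1/4 ✗
Row 4: (4,1)A 2/5 ✓ · (4,2)B 3/8 ✓ · (4,3)A 3/8 ✓ · (4,4)B 2/5 ✓
Row 5: (5,1)A 3/5 ✓ · (5,2)A 4/7 ✓ · (5,3)B 3/7 ✓ · (5,4)A 1/4 ✗
Row 6: (6,1)B 0/3 ✗ · (6,2)A 2/4 ✓ · (6,4)B 1/2 ✓
Unsatisfied: (2,1), (3,3), (3,4), (5,4), (6,1) — 5 in total.

5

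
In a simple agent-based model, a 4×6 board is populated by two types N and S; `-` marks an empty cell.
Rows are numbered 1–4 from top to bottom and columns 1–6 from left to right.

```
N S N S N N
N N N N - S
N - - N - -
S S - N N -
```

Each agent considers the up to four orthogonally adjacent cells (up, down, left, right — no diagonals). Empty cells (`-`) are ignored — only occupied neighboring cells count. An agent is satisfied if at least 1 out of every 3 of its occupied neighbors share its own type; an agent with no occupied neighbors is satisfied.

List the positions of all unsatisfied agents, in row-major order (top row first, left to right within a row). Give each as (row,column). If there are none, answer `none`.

(1,2), (1,4), (2,6)

(1,1)N 1/2 ok
(1,2)S 0/3 unhappy
(1,3)N 1/3 ok
(1,4)S 0/3 unhappy
(1,5)N 1/2 ok
(1,6)N 1/2 ok
(2,1)N 3/3 ok
(2,2)N 2/3 ok
(2,3)N 3/3 ok
(2,4)N 2/3 ok
(2,6)S 0/1 unhappy
(3,1)N 1/2 ok
(3,4)N 2/2 ok
(4,1)S 1/2 ok
(4,2)S 1/1 ok
(4,4)N 2/2 ok
(4,5)N 1/1 ok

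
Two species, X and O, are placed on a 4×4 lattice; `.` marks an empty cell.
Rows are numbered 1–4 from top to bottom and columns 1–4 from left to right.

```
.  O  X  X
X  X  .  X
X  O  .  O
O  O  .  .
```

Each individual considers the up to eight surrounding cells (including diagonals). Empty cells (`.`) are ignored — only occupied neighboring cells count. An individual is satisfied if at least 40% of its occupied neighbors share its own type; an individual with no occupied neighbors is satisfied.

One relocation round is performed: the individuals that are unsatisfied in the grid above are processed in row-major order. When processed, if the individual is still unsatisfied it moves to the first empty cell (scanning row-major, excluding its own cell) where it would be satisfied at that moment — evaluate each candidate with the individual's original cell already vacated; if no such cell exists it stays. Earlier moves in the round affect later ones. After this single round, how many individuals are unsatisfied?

Initially unsatisfied (in order): (1,2), (3,4).
  (1,2) → (3,3).
  (3,4): now satisfied by earlier moves; stays.
Resulting grid:
. . X X
X X . X
X O O O
O O . .
All satisfied now.

0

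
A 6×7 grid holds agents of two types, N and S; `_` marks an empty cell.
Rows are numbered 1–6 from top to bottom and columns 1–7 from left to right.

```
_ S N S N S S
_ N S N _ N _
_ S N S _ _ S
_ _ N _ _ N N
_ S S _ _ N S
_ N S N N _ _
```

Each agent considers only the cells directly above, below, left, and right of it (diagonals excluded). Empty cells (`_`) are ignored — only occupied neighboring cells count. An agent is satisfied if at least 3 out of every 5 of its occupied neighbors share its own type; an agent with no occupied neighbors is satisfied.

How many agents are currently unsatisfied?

21

Row 1: (1,2)S 0/2 unhappy · (1,3)N 0/3 unhappy · (1,4)S 0/3 unhappy · (1,5)N 0/2 unhappy · (1,6)S 1/3 unhappy · (1,7)S 1/1 ok
Row 2: (2,2)N 0/3 unhappy · (2,3)S 0/4 unhappy · (2,4)N 0/3 unhappy · (2,6)N 0/1 unhappy
Row 3: (3,2)S 0/2 unhappy · (3,3)N 1/4 unhappy · (3,4)S 0/2 unhappy · (3,7)S 0/1 unhappy
Row 4: (4,3)N 1/2 unhappy · (4,6)N 2/2 ok · (4,7)N 1/3 unhappy
Row 5: (5,2)S 1/2 unhappy · (5,3)S 2/3 ok · (5,6)N 1/2 unhappy · (5,7)S 0/2 unhappy
Row 6: (6,2)N 0/2 unhappy · (6,3)S 1/3 unhappy · (6,4)N 1/2 unhappy · (6,5)N 1/1 ok
Unsatisfied: (1,2), (1,3), (1,4), (1,5), (1,6), (2,2), (2,3), (2,4), (2,6), (3,2), (3,3), (3,4), (3,7), (4,3), (4,7), (5,2), (5,6), (5,7), (6,2), (6,3), (6,4) — 21 in total.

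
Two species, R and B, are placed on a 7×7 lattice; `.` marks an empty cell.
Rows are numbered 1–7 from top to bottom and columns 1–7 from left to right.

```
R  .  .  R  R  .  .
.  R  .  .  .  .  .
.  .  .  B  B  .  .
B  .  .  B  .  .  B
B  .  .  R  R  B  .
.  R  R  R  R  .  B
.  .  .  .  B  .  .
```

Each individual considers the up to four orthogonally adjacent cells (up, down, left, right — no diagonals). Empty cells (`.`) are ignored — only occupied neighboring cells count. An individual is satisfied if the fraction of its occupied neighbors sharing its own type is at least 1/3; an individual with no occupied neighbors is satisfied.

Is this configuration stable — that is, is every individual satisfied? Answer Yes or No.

Row 1: (1,1)R 0/0 ✓ · (1,4)R 1/1 ✓ · (1,5)R 1/1 ✓
Row 2: (2,2)R 0/0 ✓
Row 3: (3,4)B 2/2 ✓ · (3,5)B 1/1 ✓
Row 4: (4,1)B 1/1 ✓ · (4,4)B 1/2 ✓ · (4,7)B 0/0 ✓
Row 5: (5,1)B 1/1 ✓ · (5,4)R 2/3 ✓ · (5,5)R 2/3 ✓ · (5,6)B 0/1 ✗
Row 6: (6,2)R 1/1 ✓ · (6,3)R 2/2 ✓ · (6,4)R 3/3 ✓ · (6,5)R 2/3 ✓ · (6,7)B 0/0 ✓
Row 7: (7,5)B 0/1 ✗
For instance (5,6) has only 0/1 same-type neighbors, below 1/3.

No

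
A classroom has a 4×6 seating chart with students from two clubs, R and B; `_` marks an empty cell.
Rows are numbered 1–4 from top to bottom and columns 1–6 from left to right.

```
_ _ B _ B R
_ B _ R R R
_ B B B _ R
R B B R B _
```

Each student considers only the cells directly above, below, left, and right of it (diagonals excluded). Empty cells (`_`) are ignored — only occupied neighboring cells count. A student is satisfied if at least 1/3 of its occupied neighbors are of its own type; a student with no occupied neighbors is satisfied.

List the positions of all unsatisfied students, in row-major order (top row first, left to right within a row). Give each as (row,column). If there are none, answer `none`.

(1,5), (4,1), (4,4), (4,5)

Row 1: (1,3)B 0/0 ok · (1,5)B 0/2 unhappy · (1,6)R 1/2 ok
Row 2: (2,2)B 1/1 ok · (2,4)R 1/2 ok · (2,5)R 2/3 ok · (2,6)R 3/3 ok
Row 3: (3,2)B 3/3 ok · (3,3)B 3/3 ok · (3,4)B 1/3 ok · (3,6)R 1/1 ok
Row 4: (4,1)R 0/1 unhappy · (4,2)B 2/3 ok · (4,3)B 2/3 ok · (4,4)R 0/3 unhappy · (4,5)B 0/1 unhappy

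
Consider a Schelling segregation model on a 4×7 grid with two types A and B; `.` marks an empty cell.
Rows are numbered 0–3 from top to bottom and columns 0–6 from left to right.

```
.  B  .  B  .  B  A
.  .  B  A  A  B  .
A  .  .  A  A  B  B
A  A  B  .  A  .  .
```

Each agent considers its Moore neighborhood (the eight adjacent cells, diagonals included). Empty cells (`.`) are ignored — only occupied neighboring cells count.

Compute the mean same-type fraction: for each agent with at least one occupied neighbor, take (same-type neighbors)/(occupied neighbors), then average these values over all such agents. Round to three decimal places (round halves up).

0.574

Row 0: (0,1)B 1/1 · (0,3)B 1/3 · (0,5)B 1/3 · (0,6)A 0/2
Row 1: (1,2)B 2/4 · (1,3)A 3/5 · (1,4)A 3/7 · (1,5)B 3/6
Row 2: (2,0)A 2/2 · (2,3)A 4/6 · (2,4)A 4/6 · (2,5)B 2/5 · (2,6)B 2/2
Row 3: (3,0)A 2/2 · (3,1)A 2/3 · (3,2)B 0/2 · (3,4)A 2/3
Sum over 17 agents: 1/1 + 1/3 + 1/3 + 0/2 + 2/4 + 3/5 + 3/7 + 3/6 + 2/2 + 4/6 + 4/6 + 2/5 + 2/2 + 2/2 + 2/3 + 0/2 + 2/3 = 205/21; mean = 205/21 ÷ 17 = 205/357 = 0.574229… → 0.574.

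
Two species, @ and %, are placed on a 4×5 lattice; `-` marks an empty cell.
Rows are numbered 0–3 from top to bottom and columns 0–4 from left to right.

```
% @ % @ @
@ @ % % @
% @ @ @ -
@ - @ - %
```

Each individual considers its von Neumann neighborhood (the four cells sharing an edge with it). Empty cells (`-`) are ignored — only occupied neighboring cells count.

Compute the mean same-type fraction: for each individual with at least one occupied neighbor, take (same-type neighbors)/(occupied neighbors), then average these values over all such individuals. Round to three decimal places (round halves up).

0.453

(0,0)% 0/2
(0,1)@ 1/3
(0,2)% 1/3
(0,3)@ 1/3
(0,4)@ 2/2
(1,0)@ 1/3
(1,1)@ 3/4
(1,2)% 2/4
(1,3)% 1/4
(1,4)@ 1/2
(2,0)% 0/3
(2,1)@ 2/3
(2,2)@ 3/4
(2,3)@ 1/2
(3,0)@ 0/1
(3,2)@ 1/1
(3,4)% — no occupied neighbors
Sum over 16 individuals: 0/2 + 1/3 + 1/3 + 1/3 + 2/2 + 1/3 + 3/4 + 2/4 + 1/4 + 1/2 + 0/3 + 2/3 + 3/4 + 1/2 + 0/1 + 1/1 = 29/4; mean = 29/4 ÷ 16 = 29/64 = 0.453125 → 0.453.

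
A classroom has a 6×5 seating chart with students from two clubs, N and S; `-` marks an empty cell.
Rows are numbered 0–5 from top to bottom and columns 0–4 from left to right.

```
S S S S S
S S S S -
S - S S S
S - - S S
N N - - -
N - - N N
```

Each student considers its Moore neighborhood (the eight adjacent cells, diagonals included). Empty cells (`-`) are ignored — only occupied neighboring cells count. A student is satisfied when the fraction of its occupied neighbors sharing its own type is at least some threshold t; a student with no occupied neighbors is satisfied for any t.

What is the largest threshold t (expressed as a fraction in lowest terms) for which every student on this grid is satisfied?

(0,0)S 3/3
(0,1)S 5/5
(0,2)S 5/5
(0,3)S 4/4
(0,4)S 2/2
(1,0)S 4/4
(1,1)S 7/7
(1,2)S 7/7
(1,3)S 7/7
(2,0)S 3/3
(2,2)S 5/5
(2,3)S 6/6
(2,4)S 4/4
(3,0)S 1/3
(3,3)S 4/4
(3,4)S 3/3
(4,0)N 2/3
(4,1)N 2/3
(5,0)N 2/2
(5,3)N 1/1
(5,4)N 1/1
The smallest same-type fraction is 1/3 at (3,0), which reduces to 1/3. Any threshold above that leaves this student unsatisfied.

1/3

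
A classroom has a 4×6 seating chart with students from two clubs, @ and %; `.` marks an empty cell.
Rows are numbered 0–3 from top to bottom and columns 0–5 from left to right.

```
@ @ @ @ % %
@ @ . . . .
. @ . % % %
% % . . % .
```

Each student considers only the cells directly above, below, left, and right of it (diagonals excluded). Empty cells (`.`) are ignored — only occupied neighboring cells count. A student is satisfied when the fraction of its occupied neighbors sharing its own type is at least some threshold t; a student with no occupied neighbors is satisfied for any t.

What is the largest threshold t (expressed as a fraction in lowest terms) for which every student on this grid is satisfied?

1/2

(0,0)@ 2/2
(0,1)@ 3/3
(0,2)@ 2/2
(0,3)@ 1/2
(0,4)% 1/2
(0,5)% 1/1
(1,0)@ 2/2
(1,1)@ 3/3
(2,1)@ 1/2
(2,3)% 1/1
(2,4)% 3/3
(2,5)% 1/1
(3,0)% 1/1
(3,1)% 1/2
(3,4)% 1/1
The smallest same-type fraction is 1/2 at (0,3), which reduces to 1/2. Any threshold above that leaves this student unsatisfied.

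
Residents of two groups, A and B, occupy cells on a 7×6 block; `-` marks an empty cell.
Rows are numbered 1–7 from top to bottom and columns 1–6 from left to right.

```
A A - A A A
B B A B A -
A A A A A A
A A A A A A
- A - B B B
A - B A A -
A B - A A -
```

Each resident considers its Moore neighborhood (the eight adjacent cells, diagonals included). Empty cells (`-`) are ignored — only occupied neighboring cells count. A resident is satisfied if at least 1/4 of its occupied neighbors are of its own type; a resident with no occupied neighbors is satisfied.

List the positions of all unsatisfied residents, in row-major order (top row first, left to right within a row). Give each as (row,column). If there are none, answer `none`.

(2,1), (2,2), (2,4)

(1,1)A 1/3 ✓
(1,2)A 2/4 ✓
(1,4)A 3/4 ✓
(1,5)A 3/4 ✓
(1,6)A 2/2 ✓
(2,1)B 1/5 ✗
(2,2)B 1/7 ✗
(2,3)A 5/7 ✓
(2,4)B 0/7 ✗
(2,5)A 6/7 ✓
(3,1)A 3/5 ✓
(3,2)A 6/8 ✓
(3,3)A 6/8 ✓
(3,4)A 7/8 ✓
(3,5)A 6/7 ✓
(3,6)A 4/4 ✓
(4,1)A 4/4 ✓
(4,2)A 6/6 ✓
(4,3)A 6/7 ✓
(4,4)A 5/7 ✓
(4,5)A 5/8 ✓
(4,6)A 3/5 ✓
(5,2)A 4/5 ✓
(5,4)B 2/7 ✓
(5,5)B 2/7 ✓
(5,6)B 1/4 ✓
(6,1)A 2/3 ✓
(6,3)B 2/5 ✓
(6,4)A 3/6 ✓
(6,5)A 3/6 ✓
(7,1)A 1/2 ✓
(7,2)B 1/3 ✓
(7,4)A 3/4 ✓
(7,5)A 3/3 ✓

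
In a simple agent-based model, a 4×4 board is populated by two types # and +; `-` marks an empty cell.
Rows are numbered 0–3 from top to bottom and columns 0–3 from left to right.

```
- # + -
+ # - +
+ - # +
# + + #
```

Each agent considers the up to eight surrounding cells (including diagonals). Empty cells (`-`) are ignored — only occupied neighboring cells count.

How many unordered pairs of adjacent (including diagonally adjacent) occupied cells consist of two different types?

13

Scan each occupied cell's neighbors to the right and below (and the two forward diagonals) so each pair is counted once.
Row 0: #(0,1)–+(0,2)≠ #(0,1)–#(1,1)= #(0,1)–+(1,0)≠ +(0,2)–+(1,3)= +(0,2)–#(1,1)≠  → 3/5 unlike.
Row 1: +(1,0)–#(1,1)≠ +(1,0)–+(2,0)= #(1,1)–#(2,2)= #(1,1)–+(2,0)≠ +(1,3)–+(2,3)= +(1,3)–#(2,2)≠  → 3/6 unlike.
Row 2: +(2,0)–#(3,0)≠ +(2,0)–+(3,1)= #(2,2)–+(2,3)≠ #(2,2)–+(3,2)≠ #(2,2)–#(3,3)= #(2,2)–+(3,1)≠ +(2,3)–#(3,3)≠ +(2,3)–+(3,2)=  → 5/8 unlike.
Row 3: #(3,0)–+(3,1)≠ +(3,1)–+(3,2)= +(3,2)–#(3,3)≠  → 2/3 unlike.
Total adjacent occupied pairs: 22; unlike-type pairs: 13.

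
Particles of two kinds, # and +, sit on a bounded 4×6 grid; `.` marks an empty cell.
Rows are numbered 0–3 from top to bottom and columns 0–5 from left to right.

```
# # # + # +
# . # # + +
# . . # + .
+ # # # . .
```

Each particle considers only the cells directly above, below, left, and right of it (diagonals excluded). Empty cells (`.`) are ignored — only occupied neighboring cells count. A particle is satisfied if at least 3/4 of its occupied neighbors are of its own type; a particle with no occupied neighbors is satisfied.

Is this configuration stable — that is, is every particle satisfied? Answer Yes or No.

Row 0: (0,0)# 2/2 ok · (0,1)# 2/2 ok · (0,2)# 2/3 unhappy · (0,3)+ 0/3 unhappy · (0,4)# 0/3 unhappy · (0,5)+ 1/2 unhappy
Row 1: (1,0)# 2/2 ok · (1,2)# 2/2 ok · (1,3)# 2/4 unhappy · (1,4)+ 2/4 unhappy · (1,5)+ 2/2 ok
Row 2: (2,0)# 1/2 unhappy · (2,3)# 2/3 unhappy · (2,4)+ 1/2 unhappy
Row 3: (3,0)+ 0/2 unhappy · (3,1)# 1/2 unhappy · (3,2)# 2/2 ok · (3,3)# 2/2 ok
For instance (0,2) has only 2/3 same-type neighbors, below 3/4.

No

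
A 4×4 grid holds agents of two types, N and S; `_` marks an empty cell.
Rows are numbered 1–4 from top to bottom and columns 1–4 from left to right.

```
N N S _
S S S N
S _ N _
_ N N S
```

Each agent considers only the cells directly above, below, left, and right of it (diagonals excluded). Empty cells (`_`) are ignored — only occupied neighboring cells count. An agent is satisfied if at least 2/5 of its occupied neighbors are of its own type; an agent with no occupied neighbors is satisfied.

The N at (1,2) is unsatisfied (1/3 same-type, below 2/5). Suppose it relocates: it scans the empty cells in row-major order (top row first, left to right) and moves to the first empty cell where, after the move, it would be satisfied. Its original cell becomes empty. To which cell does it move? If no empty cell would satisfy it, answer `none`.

(1,4)

Vacating (1,2). Empty cells in order:
  (1,4): 1/2 same-type → satisfied — stop here.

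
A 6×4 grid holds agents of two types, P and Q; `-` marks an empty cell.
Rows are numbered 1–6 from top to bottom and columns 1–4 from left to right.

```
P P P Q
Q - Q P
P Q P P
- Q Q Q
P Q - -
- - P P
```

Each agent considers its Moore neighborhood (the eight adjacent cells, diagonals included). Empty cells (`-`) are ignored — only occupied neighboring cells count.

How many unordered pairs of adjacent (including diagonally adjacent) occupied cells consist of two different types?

21

Scan each occupied cell's neighbors to the right and below (and the two forward diagonals) so each pair is counted once.
Row 1: P(1,1)–P(1,2)= P(1,1)–Q(2,1)≠ P(1,2)–P(1,3)= P(1,2)–Q(2,3)≠ P(1,2)–Q(2,1)≠ P(1,3)–Q(1,4)≠ P(1,3)–Q(2,3)≠ P(1,3)–P(2,4)= Q(1,4)–P(2,4)≠ Q(1,4)–Q(2,3)=  → 6/10 unlike.
Row 2: Q(2,1)–P(3,1)≠ Q(2,1)–Q(3,2)= Q(2,3)–P(2,4)≠ Q(2,3)–P(3,3)≠ Q(2,3)–P(3,4)≠ Q(2,3)–Q(3,2)= P(2,4)–P(3,4)= P(2,4)–P(3,3)=  → 4/8 unlike.
Row 3: P(3,1)–Q(3,2)≠ P(3,1)–Q(4,2)≠ Q(3,2)–P(3,3)≠ Q(3,2)–Q(4,2)= Q(3,2)–Q(4,3)= P(3,3)–P(3,4)= P(3,3)–Q(4,3)≠ P(3,3)–Q(4,4)≠ P(3,3)–Q(4,2)≠ P(3,4)–Q(4,4)≠ P(3,4)–Q(4,3)≠  → 8/11 unlike.
Row 4: Q(4,2)–Q(4,3)= Q(4,2)–Q(5,2)= Q(4,2)–P(5,1)≠ Q(4,3)–Q(4,4)= Q(4,3)–Q(5,2)=  → 1/5 unlike.
Row 5: P(5,1)–Q(5,2)≠ Q(5,2)–P(6,3)≠  → 2/2 unlike.
Row 6: P(6,3)–P(6,4)=  → 0/1 unlike.
Total adjacent occupied pairs: 37; unlike-type pairs: 21.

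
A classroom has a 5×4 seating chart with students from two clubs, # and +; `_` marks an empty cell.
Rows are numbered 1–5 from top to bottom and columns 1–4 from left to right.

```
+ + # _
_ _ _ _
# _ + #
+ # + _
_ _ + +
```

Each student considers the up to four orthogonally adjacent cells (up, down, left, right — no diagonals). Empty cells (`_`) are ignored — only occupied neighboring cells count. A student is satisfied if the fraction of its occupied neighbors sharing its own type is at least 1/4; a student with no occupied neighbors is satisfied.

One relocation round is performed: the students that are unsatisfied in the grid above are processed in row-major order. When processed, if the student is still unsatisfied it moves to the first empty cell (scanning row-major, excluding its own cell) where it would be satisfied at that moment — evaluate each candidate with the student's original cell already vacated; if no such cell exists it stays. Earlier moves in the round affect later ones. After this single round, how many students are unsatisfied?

0

Initially unsatisfied (in order): (1,3), (3,1), (3,4), (4,1), (4,2).
  (1,3) → (1,4).
  (3,1) → (1,3).
  (3,4) → (2,3).
  (4,1) → (2,1).
  (4,2) → (2,2).
Resulting grid:
+ + # #
+ # # _
_ _ + _
_ _ + _
_ _ + +
All satisfied now.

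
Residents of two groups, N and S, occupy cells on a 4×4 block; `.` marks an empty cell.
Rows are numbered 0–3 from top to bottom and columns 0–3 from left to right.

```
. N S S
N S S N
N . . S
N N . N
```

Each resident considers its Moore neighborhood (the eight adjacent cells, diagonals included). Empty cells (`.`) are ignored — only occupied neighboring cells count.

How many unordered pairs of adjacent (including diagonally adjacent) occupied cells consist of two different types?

Scan each occupied cell's neighbors to the right and below (and the two forward diagonals) so each pair is counted once.
Row 0: N(0,1)–S(0,2)≠ N(0,1)–S(1,1)≠ N(0,1)–S(1,2)≠ N(0,1)–N(1,0)= S(0,2)–S(0,3)= S(0,2)–S(1,2)= S(0,2)–N(1,3)≠ S(0,2)–S(1,1)= S(0,3)–N(1,3)≠ S(0,3)–S(1,2)=  → 5/10 unlike.
Row 1: N(1,0)–S(1,1)≠ N(1,0)–N(2,0)= S(1,1)–S(1,2)= S(1,1)–N(2,0)≠ S(1,2)–N(1,3)≠ S(1,2)–S(2,3)= N(1,3)–S(2,3)≠  → 4/7 unlike.
Row 2: N(2,0)–N(3,0)= N(2,0)–N(3,1)= S(2,3)–N(3,3)≠  → 1/3 unlike.
Row 3: N(3,0)–N(3,1)=  → 0/1 unlike.
Total adjacent occupied pairs: 21; unlike-type pairs: 10.

10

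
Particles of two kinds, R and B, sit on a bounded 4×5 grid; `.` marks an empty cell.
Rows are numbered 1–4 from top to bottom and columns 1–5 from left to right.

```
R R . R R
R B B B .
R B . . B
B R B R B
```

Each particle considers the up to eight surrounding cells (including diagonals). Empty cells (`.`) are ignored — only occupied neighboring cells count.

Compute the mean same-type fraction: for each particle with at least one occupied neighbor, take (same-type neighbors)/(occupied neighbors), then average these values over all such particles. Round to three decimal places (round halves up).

0.443

Row 1: (1,1)R 2/3 · (1,2)R 2/4 · (1,4)R 1/3 · (1,5)R 1/2
Row 2: (2,1)R 3/5 · (2,2)B 2/6 · (2,3)B 3/5 · (2,4)B 2/4
Row 3: (3,1)R 2/5 · (3,2)B 4/7 · (3,5)B 2/3
Row 4: (4,1)B 1/3 · (4,2)R 1/4 · (4,3)B 1/3 · (4,4)R 0/3 · (4,5)B 1/2
Sum over 16 particles: 2/3 + 2/4 + 1/3 + 1/2 + 3/5 + 2/6 + 3/5 + 2/4 + 2/5 + 4/7 + 2/3 + 1/3 + 1/4 + 1/3 + 0/3 + 1/2 = 2977/420; mean = 2977/420 ÷ 16 = 2977/6720 = 0.443005… → 0.443.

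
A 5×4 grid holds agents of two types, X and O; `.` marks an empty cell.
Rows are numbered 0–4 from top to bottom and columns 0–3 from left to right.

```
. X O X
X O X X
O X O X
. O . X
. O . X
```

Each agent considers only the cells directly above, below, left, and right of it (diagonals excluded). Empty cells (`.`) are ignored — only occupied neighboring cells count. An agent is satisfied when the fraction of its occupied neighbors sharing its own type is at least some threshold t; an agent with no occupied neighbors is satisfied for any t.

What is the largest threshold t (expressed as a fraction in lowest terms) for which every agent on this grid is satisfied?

Row 0: (0,1)X 0/2 · (0,2)O 0/3 · (0,3)X 1/2
Row 1: (1,0)X 0/2 · (1,1)O 0/4 · (1,2)X 1/4 · (1,3)X 3/3
Row 2: (2,0)O 0/2 · (2,1)X 0/4 · (2,2)O 0/3 · (2,3)X 2/3
Row 3: (3,1)O 1/2 · (3,3)X 2/2
Row 4: (4,1)O 1/1 · (4,3)X 1/1
The smallest same-type fraction is 0/2 at (0,1), which reduces to 0/1. Any threshold above that leaves this agent unsatisfied.

0/1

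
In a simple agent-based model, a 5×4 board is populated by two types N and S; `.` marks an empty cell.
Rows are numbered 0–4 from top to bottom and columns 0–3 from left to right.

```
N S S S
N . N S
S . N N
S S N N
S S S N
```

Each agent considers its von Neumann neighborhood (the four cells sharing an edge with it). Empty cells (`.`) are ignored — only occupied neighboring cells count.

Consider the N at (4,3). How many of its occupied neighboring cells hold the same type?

1

Occupied neighbors of (4,3): (3,3)=N, (4,2)=S.
Same type (N): 1 of 2.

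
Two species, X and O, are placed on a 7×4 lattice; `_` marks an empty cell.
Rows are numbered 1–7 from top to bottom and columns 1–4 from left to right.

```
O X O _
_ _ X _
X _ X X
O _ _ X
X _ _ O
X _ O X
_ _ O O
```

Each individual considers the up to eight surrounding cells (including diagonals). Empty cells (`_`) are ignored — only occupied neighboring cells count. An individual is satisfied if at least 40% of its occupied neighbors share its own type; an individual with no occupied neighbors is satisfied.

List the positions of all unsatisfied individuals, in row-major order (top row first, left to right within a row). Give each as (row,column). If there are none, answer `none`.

Row 1: (1,1)O 0/1 not · (1,2)X 1/3 not · (1,3)O 0/2 not
Row 2: (2,3)X 3/4 satisfied
Row 3: (3,1)X 0/1 not · (3,3)X 3/3 satisfied · (3,4)X 3/3 satisfied
Row 4: (4,1)O 0/2 not · (4,4)X 2/3 satisfied
Row 5: (5,1)X 1/2 satisfied · (5,4)O 1/3 not
Row 6: (6,1)X 1/1 satisfied · (6,3)O 3/4 satisfied · (6,4)X 0/4 not
Row 7: (7,3)O 2/3 satisfied · (7,4)O 2/3 satisfied

(1,1), (1,2), (1,3), (3,1), (4,1), (5,4), (6,4)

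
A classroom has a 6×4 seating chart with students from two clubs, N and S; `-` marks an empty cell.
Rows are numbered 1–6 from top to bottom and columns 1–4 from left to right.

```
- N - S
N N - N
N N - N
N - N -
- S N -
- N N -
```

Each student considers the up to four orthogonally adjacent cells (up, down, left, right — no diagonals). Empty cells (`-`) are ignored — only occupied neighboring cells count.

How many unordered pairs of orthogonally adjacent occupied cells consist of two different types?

3

Scan each occupied cell's neighbors to the right and below so each pair is counted once.
Row 1: N(1,2)–N(2,2)= S(1,4)–N(2,4)≠  → 1/2 unlike.
Row 2: N(2,1)–N(2,2)= N(2,1)–N(3,1)= N(2,2)–N(3,2)= N(2,4)–N(3,4)=  → 0/4 unlike.
Row 3: N(3,1)–N(3,2)= N(3,1)–N(4,1)=  → 0/2 unlike.
Row 4: N(4,3)–N(5,3)=  → 0/1 unlike.
Row 5: S(5,2)–N(5,3)≠ S(5,2)–N(6,2)≠ N(5,3)–N(6,3)=  → 2/3 unlike.
Row 6: N(6,2)–N(6,3)=  → 0/1 unlike.
Total adjacent occupied pairs: 13; unlike-type pairs: 3.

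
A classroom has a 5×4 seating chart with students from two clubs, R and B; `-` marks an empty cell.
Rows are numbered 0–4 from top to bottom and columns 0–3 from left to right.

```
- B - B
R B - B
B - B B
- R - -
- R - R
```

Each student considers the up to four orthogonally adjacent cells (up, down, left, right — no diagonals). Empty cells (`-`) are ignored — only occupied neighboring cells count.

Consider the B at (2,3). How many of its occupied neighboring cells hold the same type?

Occupied neighbors of (2,3): (1,3)=B, (2,2)=B.
Same type (B): 2 of 2.

2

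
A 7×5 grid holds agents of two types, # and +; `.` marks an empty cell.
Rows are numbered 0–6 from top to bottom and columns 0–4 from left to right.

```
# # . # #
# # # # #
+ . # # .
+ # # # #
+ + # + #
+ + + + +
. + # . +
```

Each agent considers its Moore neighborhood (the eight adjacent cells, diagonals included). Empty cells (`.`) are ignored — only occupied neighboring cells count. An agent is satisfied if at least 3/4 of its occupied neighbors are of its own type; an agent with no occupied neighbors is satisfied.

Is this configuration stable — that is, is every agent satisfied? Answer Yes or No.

Row 0: (0,0)# 3/3 ✓ · (0,1)# 4/4 ✓ · (0,3)# 4/4 ✓ · (0,4)# 3/3 ✓
Row 1: (1,0)# 3/4 ✓ · (1,1)# 5/6 ✓ · (1,2)# 6/6 ✓ · (1,3)# 6/6 ✓ · (1,4)# 4/4 ✓
Row 2: (2,0)+ 1/4 ✗ · (2,2)# 7/7 ✓ · (2,3)# 7/7 ✓
Row 3: (3,0)+ 3/4 ✓ · (3,1)# 3/7 ✗ · (3,2)# 5/7 ✗ · (3,3)# 6/7 ✓ · (3,4)# 3/4 ✓
Row 4: (4,0)+ 4/5 ✓ · (4,1)+ 5/8 ✗ · (4,2)# 3/8 ✗ · (4,3)+ 3/8 ✗ · (4,4)# 2/5 ✗
Row 5: (5,0)+ 4/4 ✓ · (5,1)+ 5/7 ✗ · (5,2)+ 5/7 ✗ · (5,3)+ 4/7 ✗ · (5,4)+ 3/4 ✓
Row 6: (6,1)+ 3/4 ✓ · (6,2)# 0/4 ✗ · (6,4)+ 2/2 ✓
For instance (2,0) has only 1/4 same-type neighbors, below 3/4.

No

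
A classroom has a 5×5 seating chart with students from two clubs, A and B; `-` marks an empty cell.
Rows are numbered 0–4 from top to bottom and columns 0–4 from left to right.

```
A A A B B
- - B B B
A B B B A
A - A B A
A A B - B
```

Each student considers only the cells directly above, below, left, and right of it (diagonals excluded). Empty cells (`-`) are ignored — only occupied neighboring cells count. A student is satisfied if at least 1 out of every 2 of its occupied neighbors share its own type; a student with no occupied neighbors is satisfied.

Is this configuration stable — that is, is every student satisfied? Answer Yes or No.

Row 0: (0,0)A 1/1 ✓ · (0,1)A 2/2 ✓ · (0,2)A 1/3 ✗ · (0,3)B 2/3 ✓ · (0,4)B 2/2 ✓
Row 1: (1,2)B 2/3 ✓ · (1,3)B 4/4 ✓ · (1,4)B 2/3 ✓
Row 2: (2,0)A 1/2 ✓ · (2,1)B 1/2 ✓ · (2,2)B 3/4 ✓ · (2,3)B 3/4 ✓ · (2,4)A 1/3 ✗
Row 3: (3,0)A 2/2 ✓ · (3,2)A 0/3 ✗ · (3,3)B 1/3 ✗ · (3,4)A 1/3 ✗
Row 4: (4,0)A 2/2 ✓ · (4,1)A 1/2 ✓ · (4,2)B 0/2 ✗ · (4,4)B 0/1 ✗
For instance (0,2) has only 1/3 same-type neighbors, below 1/2.

No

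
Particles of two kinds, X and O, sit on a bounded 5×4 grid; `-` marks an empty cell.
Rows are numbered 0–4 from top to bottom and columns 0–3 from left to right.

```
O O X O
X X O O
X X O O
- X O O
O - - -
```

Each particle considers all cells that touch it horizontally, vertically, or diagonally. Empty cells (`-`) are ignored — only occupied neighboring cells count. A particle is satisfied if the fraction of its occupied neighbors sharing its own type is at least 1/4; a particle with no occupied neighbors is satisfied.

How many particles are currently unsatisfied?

2

Row 0: (0,0)O 1/3 satisfied · (0,1)O 2/5 satisfied · (0,2)X 1/5 not · (0,3)O 2/3 satisfied
Row 1: (1,0)X 3/5 satisfied · (1,1)X 4/8 satisfied · (1,2)O 5/8 satisfied · (1,3)O 4/5 satisfied
Row 2: (2,0)X 4/4 satisfied · (2,1)X 4/7 satisfied · (2,2)O 5/8 satisfied · (2,3)O 5/5 satisfied
Row 3: (3,1)X 2/5 satisfied · (3,2)O 3/5 satisfied · (3,3)O 3/3 satisfied
Row 4: (4,0)O 0/1 not
Unsatisfied: (0,2), (4,0) — 2 in total.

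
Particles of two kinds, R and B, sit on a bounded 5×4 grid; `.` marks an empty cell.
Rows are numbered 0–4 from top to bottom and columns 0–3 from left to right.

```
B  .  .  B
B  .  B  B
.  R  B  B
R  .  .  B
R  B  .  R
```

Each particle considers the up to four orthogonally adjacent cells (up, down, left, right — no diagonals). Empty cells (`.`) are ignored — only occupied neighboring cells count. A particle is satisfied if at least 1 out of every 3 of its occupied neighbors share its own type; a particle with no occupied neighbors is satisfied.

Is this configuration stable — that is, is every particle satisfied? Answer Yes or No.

No

Row 0: (0,0)B 1/1 ok · (0,3)B 1/1 ok
Row 1: (1,0)B 1/1 ok · (1,2)B 2/2 ok · (1,3)B 3/3 ok
Row 2: (2,1)R 0/1 unhappy · (2,2)B 2/3 ok · (2,3)B 3/3 ok
Row 3: (3,0)R 1/1 ok · (3,3)B 1/2 ok
Row 4: (4,0)R 1/2 ok · (4,1)B 0/1 unhappy · (4,3)R 0/1 unhappy
For instance (2,1) has only 0/1 same-type neighbors, below 1/3.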